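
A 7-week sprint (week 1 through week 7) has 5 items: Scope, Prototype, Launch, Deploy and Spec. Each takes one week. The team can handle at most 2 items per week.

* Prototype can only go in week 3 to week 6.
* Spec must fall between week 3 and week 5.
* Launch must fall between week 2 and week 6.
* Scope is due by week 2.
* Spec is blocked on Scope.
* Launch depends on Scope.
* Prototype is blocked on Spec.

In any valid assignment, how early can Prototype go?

Prototype is available from week 3; precedence pushes Prototype to at least week 4; Prototype's own window allows nothing later than week 6.
Prototype at week 4 is achievable: Scope in week 1; Deploy in week 1; Spec in week 3; Launch in week 2; Prototype in week 4.

week 4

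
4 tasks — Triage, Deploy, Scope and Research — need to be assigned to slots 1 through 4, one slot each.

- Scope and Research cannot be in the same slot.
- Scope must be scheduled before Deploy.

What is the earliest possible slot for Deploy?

2

Precedence pushes Deploy to at least 2.
Deploy at 2 is achievable: Research=2; Deploy=2; Triage=1; Scope=1.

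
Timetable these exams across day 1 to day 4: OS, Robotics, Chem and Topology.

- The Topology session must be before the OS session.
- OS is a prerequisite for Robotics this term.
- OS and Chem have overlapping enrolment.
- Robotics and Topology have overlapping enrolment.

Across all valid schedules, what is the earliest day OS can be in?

Precedence pushes OS to at least day 2; downstream work caps OS at day 3.
OS at day 2 is achievable: OS -> day 2; Topology -> day 1; Chem -> day 1; Robotics -> day 3.

day 2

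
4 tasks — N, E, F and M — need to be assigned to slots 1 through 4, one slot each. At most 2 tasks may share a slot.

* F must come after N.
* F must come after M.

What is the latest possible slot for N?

3

Downstream work caps N at 3.
N at 3 is achievable: M=1; N=3; F=4; E=1.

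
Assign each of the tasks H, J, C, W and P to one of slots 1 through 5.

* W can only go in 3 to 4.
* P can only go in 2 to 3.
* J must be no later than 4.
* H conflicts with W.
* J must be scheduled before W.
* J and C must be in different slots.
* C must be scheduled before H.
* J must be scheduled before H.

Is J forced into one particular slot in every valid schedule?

J can be 1 (e.g. P in 2; W in 3; C in 2; H in 4; J in 1) or 2 (e.g. H -> 4; P -> 2; C -> 1; W -> 3; J -> 2).

No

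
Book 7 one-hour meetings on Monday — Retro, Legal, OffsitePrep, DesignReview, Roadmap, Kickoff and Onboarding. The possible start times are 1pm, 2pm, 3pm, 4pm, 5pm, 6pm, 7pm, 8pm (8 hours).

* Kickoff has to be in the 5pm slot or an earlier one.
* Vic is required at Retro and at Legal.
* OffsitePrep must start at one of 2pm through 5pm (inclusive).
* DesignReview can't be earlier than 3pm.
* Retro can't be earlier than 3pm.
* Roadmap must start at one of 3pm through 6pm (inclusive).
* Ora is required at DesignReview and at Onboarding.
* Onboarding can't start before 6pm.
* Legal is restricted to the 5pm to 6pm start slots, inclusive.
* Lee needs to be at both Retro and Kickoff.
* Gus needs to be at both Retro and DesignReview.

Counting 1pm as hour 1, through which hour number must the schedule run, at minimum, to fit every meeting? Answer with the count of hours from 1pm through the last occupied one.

Onboarding can't be placed before 6pm — that is hour 6 counting from 1pm — so the schedule must run through at least 6 hours.
6 works (last occupied hour: 6pm): for example Retro=3pm, Kickoff=1pm, Onboarding=6pm, DesignReview=4pm, Legal=5pm, OffsitePrep=2pm, Roadmap=3pm.

6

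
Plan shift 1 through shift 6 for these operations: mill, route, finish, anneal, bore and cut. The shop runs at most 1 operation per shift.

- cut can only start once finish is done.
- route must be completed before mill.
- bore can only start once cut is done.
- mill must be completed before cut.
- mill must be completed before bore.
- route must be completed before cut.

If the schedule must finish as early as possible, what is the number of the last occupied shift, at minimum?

shift 6

The precedence chain requires at least 4 distinct shifts.
With at most 1 per shift and 6 operations, at least 6 shifts are needed.
6 works (last occupied shift: shift 6): for example bore=shift 5, finish=shift 3, anneal=shift 6, route=shift 1, cut=shift 4, mill=shift 2.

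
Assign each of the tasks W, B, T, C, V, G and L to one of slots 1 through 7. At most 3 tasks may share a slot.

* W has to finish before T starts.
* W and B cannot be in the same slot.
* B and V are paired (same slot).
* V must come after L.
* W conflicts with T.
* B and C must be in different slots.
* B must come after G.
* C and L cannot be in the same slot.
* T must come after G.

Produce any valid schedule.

V=2, B=2, T=2, G=1, C=3, W=1, L=1

Checking: L(1) before V(2); G(1) before B(2); G(1) before T(2); W(1) before T(2); W(1) != T(2); C(3) != L(1); B(2) != C(3); W(1) != B(2); B = V = 2; max 3 per slot (cap 3).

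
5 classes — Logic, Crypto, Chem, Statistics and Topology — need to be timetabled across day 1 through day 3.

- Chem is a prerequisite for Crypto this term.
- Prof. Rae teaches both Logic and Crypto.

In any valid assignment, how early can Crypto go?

day 2

Precedence pushes Crypto to at least day 2.
Crypto at day 2 is achievable: Chem in day 1; Statistics in day 1; Logic in day 1; Topology in day 1; Crypto in day 2.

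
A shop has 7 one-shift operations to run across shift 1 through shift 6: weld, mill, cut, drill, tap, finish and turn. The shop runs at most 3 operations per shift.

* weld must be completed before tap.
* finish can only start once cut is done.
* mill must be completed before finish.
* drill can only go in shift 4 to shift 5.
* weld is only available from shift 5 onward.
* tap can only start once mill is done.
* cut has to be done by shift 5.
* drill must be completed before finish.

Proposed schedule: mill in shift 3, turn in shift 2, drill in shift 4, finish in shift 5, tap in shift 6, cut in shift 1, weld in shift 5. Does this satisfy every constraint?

tap can only start once mill is done — holds.
weld must be completed before tap — holds.
cut has to be done by shift 5 — holds.
The shop runs at most 3 operations per shift — holds.
drill can only go in shift 4 to shift 5 — holds.
finish can only start once cut is done — holds.
drill must be completed before finish — holds.
mill must be completed before finish — holds.
weld is only available from shift 5 onward — holds.

Yes, all constraints hold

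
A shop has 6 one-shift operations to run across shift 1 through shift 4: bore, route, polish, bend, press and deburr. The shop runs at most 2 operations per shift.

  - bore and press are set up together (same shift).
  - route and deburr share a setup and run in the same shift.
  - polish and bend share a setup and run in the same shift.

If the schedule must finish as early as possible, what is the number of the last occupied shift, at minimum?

With at most 2 per shift and 6 operations, at least 3 shifts are needed.
3 works (last occupied shift: shift 3): for example deburr -> shift 2; press -> shift 1; polish -> shift 3; bend -> shift 3; route -> shift 2; bore -> shift 1.

3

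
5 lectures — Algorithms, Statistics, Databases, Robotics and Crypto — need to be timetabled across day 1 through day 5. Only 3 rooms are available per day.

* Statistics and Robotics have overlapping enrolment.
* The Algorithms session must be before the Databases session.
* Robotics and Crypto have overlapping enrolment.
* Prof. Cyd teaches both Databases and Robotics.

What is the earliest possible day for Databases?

Precedence pushes Databases to at least day 2.
Databases at day 2 is achievable: Crypto in day 1; Robotics in day 3; Databases in day 2; Algorithms in day 1; Statistics in day 1.

day 2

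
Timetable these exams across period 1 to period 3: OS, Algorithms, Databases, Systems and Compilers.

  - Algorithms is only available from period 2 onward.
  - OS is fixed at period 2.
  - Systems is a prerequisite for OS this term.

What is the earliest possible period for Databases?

Databases at period 1 is achievable: Compilers -> period 1; Algorithms -> period 2; OS -> period 2; Databases -> period 1; Systems -> period 1.

period 1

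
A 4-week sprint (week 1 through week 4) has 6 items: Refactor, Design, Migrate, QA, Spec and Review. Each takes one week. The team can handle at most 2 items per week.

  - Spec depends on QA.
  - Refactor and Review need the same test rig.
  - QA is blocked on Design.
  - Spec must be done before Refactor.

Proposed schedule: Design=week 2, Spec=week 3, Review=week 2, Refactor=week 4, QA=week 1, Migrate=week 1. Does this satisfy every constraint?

The team can handle at most 2 items per week — holds.
QA is blocked on Design — violated.
Spec must be done before Refactor — holds.
Refactor and Review need the same test rig — holds.
Spec depends on QA — holds.

No — it violates: QA is blocked on Design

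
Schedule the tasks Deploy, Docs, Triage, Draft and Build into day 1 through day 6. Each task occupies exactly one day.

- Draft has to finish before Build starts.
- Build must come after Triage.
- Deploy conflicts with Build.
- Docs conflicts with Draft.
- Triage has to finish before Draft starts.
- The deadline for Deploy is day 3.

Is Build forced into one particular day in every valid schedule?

Build can be day 3 (e.g. Draft in day 2; Triage in day 1; Docs in day 1; Deploy in day 1; Build in day 3) or day 4 (e.g. Deploy -> day 1, Build -> day 4, Triage -> day 1, Draft -> day 2, Docs -> day 1).

No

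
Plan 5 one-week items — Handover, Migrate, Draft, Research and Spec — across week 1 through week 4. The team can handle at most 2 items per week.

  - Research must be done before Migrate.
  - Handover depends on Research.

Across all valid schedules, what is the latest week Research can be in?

Downstream work caps Research at week 3.
Research at week 3 is achievable: Handover -> week 4; Spec -> week 1; Migrate -> week 4; Research -> week 3; Draft -> week 1.

week 3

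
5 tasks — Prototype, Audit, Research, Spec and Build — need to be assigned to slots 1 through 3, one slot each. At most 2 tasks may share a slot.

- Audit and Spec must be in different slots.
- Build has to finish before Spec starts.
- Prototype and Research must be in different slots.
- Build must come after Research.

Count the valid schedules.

3

Enumerating: Prototype=2; Audit=1; Spec=3; Research=1; Build=2 | Build=2, Prototype=3, Research=1, Audit=1, Spec=3 | Prototype in 3, Spec in 3, Build in 2, Audit in 2, Research in 1.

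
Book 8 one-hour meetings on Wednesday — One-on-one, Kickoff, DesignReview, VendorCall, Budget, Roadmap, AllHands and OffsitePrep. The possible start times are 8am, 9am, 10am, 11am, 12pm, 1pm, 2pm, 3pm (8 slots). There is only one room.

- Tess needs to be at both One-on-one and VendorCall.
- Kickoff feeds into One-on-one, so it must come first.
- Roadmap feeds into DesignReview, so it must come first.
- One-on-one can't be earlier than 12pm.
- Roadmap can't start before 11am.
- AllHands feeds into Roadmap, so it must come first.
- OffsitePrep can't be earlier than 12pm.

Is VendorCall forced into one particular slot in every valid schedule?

No

VendorCall can be 8am (e.g. Kickoff -> 9am; Budget -> 3pm; DesignReview -> 2pm; One-on-one -> 12pm; VendorCall -> 8am; Roadmap -> 11am; AllHands -> 10am; OffsitePrep -> 1pm) or 9am (e.g. OffsitePrep -> 1pm; DesignReview -> 2pm; One-on-one -> 12pm; AllHands -> 10am; Roadmap -> 11am; Kickoff -> 8am; Budget -> 3pm; VendorCall -> 9am).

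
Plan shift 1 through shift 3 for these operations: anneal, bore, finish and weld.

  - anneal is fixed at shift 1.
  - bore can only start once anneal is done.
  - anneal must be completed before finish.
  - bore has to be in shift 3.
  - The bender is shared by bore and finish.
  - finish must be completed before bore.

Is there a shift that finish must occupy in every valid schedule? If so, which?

shift 2

anneal is fixed at shift 1 and must come before finish, so finish is at least shift 2.
bore is fixed at shift 3 and must come after finish, so finish is at most shift 2.
So finish must be shift 2.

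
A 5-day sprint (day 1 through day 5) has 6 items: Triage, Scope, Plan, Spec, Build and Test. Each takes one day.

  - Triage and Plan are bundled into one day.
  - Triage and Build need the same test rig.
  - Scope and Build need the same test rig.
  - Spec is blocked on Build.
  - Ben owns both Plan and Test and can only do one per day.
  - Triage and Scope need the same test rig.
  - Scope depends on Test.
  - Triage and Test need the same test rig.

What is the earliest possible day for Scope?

Precedence pushes Scope to at least day 2.
Scope at day 2 is achievable: Scope -> day 2, Plan -> day 3, Build -> day 1, Triage -> day 3, Test -> day 1, Spec -> day 2.

day 2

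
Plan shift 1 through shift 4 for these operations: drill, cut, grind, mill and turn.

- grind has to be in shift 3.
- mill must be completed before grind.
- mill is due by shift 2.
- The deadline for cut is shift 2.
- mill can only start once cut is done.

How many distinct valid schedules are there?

16

Splitting on drill: it can be shift 1 (4), shift 2 (4), shift 3 (4), shift 4 (4). Listing each branch's schedules as (cut, grind, mill, turn) by shift number:
drill=shift 1: (1,3,2,1) (1,3,2,2) (1,3,2,3) (1,3,2,4) — 4.
drill=shift 2: (1,3,2,1) (1,3,2,2) (1,3,2,3) (1,3,2,4) — 4.
drill=shift 3: (1,3,2,1) (1,3,2,2) (1,3,2,3) (1,3,2,4) — 4.
drill=shift 4: (1,3,2,1) (1,3,2,2) (1,3,2,3) (1,3,2,4) — 4.
Summing: 4 + 4 + 4 + 4 = 16.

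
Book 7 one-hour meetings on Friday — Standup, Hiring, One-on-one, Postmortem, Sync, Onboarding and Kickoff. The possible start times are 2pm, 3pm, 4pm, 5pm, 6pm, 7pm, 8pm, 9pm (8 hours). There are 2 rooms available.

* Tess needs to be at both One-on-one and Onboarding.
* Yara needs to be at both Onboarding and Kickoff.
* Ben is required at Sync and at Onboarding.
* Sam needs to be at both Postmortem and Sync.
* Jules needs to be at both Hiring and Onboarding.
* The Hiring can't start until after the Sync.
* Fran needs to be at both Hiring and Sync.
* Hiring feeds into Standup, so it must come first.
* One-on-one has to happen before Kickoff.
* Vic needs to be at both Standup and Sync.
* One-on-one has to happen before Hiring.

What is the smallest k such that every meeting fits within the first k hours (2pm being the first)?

The precedence chain requires at least 3 distinct hours.
With at most 2 per hour and 7 meetings, at least 4 hours are needed.
4 works (last occupied hour: 5pm): for example Standup=4pm; Kickoff=3pm; Postmortem=4pm; Hiring=3pm; Sync=2pm; Onboarding=5pm; One-on-one=2pm.

4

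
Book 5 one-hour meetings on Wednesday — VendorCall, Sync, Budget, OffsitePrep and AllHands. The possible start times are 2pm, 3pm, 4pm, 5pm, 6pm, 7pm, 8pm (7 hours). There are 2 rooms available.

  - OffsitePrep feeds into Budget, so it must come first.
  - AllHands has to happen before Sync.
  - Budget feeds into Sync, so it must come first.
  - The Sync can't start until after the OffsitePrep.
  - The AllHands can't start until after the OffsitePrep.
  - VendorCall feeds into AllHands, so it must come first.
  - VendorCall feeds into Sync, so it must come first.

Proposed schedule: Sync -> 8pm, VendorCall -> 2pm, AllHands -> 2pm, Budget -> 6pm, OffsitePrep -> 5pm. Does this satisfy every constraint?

No. The AllHands can't start until after the OffsitePrep is not satisfied.

VendorCall feeds into Sync, so it must come first — holds.
Budget feeds into Sync, so it must come first — holds.
VendorCall feeds into AllHands, so it must come first — violated.
AllHands has to happen before Sync — holds.
There are 2 rooms available — holds.
The Sync can't start until after the OffsitePrep — holds.
OffsitePrep feeds into Budget, so it must come first — holds.
The AllHands can't start until after the OffsitePrep — violated.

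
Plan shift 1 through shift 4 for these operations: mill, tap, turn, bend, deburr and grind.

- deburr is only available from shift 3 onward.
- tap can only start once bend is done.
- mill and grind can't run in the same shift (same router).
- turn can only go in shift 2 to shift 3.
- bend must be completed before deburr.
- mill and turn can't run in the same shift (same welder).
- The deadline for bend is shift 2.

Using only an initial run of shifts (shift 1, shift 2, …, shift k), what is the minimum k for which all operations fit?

3

The precedence chain requires at least 2 distinct shifts.
deburr can't be placed before shift 3, so the schedule must run through at least shift 3.
3 works (last occupied shift: shift 3): for example turn in shift 2, bend in shift 1, mill in shift 1, tap in shift 2, deburr in shift 3, grind in shift 2.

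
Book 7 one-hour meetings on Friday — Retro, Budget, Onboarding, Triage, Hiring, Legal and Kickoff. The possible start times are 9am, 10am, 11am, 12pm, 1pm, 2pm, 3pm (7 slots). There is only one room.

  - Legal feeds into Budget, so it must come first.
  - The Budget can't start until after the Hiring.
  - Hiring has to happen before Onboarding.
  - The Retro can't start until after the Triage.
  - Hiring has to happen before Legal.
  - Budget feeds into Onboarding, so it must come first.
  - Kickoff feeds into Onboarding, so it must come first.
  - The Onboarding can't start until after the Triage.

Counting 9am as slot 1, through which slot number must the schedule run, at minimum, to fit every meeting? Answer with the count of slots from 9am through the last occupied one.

The precedence chain requires at least 4 distinct slots.
With at most 1 per slot and 7 meetings, at least 7 slots are needed.
7 works (last occupied slot: 3pm): for example Kickoff -> 1pm, Triage -> 12pm, Budget -> 11am, Retro -> 3pm, Legal -> 10am, Hiring -> 9am, Onboarding -> 2pm.

7 slots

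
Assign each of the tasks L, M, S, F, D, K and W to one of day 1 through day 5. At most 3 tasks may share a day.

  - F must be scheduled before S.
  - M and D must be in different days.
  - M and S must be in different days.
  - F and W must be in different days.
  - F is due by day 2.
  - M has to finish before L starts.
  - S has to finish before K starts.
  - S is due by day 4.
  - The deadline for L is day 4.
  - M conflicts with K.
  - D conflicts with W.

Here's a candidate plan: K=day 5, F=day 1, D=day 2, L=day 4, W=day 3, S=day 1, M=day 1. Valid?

Invalid. M and S must be in different days.

M conflicts with K — holds.
M and D must be in different days — holds.
D conflicts with W — holds.
At most 3 tasks may share a day — holds.
M has to finish before L starts — holds.
The deadline for L is day 4 — holds.
F is due by day 2 — holds.
S is due by day 4 — holds.
M and S must be in different days — violated.
F and W must be in different days — holds.
S has to finish before K starts — holds.
F must be scheduled before S — violated.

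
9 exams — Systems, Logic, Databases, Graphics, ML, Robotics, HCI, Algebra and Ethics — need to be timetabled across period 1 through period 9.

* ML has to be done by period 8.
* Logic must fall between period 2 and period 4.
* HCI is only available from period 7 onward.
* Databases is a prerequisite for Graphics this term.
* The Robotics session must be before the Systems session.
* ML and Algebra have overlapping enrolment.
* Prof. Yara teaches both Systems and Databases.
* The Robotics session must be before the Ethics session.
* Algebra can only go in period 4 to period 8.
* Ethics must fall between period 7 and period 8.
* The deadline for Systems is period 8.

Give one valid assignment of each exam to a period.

Ethics in period 7, Graphics in period 2, Logic in period 2, HCI in period 7, Algebra in period 4, Systems in period 2, ML in period 1, Databases in period 1, Robotics in period 1

Checking: Robotics(period 1) before Ethics(period 7); Databases(period 1) before Graphics(period 2); Robotics(period 1) before Systems(period 2); Systems(period 2) != Databases(period 1); ML(period 1) != Algebra(period 4); Logic=period 2 in [period 2,period 4]; Algebra=period 4 in [period 4,period 8]; HCI=period 7 in [period 7,period 9]; ML=period 1 in [period 1,period 8]; Systems=period 2 in [period 1,period 8]; Ethics=period 7 in [period 7,period 8].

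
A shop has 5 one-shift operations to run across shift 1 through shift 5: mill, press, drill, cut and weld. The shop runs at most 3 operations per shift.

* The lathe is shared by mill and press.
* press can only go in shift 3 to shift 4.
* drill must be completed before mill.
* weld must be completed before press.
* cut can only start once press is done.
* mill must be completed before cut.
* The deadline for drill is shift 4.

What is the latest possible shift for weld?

shift 3

Downstream work caps weld at shift 3.
weld at shift 3 is achievable: cut -> shift 5; drill -> shift 1; mill -> shift 2; press -> shift 4; weld -> shift 3.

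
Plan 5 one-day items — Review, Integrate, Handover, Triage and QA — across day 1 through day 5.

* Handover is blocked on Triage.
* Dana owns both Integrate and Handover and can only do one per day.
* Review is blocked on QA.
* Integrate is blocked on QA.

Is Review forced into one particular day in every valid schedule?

No

Review can be day 2 (e.g. Review=day 2; Integrate=day 2; Triage=day 1; QA=day 1; Handover=day 3) or day 3 (e.g. Triage -> day 1; QA -> day 1; Integrate -> day 2; Handover -> day 3; Review -> day 3).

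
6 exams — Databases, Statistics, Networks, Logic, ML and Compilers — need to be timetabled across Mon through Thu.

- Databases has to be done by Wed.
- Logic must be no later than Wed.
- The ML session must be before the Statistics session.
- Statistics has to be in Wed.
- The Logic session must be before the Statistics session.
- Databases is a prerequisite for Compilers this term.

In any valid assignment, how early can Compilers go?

Tue

Precedence pushes Compilers to at least Tue.
Compilers at Tue is achievable: Databases=Mon, Logic=Mon, Statistics=Wed, ML=Mon, Compilers=Tue, Networks=Mon.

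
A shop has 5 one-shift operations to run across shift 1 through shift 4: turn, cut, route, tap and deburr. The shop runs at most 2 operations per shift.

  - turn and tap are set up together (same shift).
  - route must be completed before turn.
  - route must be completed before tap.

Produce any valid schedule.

deburr -> shift 3, route -> shift 1, cut -> shift 1, turn -> shift 2, tap -> shift 2

Checking: route(shift 1) before tap(shift 2); route(shift 1) before turn(shift 2); turn = tap = shift 2; max 2 per shift (cap 2).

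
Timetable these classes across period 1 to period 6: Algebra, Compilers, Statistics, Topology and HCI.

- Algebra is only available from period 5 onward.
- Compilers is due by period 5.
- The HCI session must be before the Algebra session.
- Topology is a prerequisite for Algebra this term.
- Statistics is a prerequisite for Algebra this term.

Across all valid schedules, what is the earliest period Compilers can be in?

Compilers's own window allows nothing later than period 5.
Compilers at period 1 is achievable: Compilers=period 1; Statistics=period 1; Topology=period 1; HCI=period 1; Algebra=period 5.

period 1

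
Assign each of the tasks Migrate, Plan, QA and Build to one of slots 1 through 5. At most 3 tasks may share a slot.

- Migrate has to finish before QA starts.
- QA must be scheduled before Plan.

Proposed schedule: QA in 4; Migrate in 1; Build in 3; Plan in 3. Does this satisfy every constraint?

Invalid. QA must be scheduled before Plan.

Migrate has to finish before QA starts — holds.
At most 3 tasks may share a slot — holds.
QA must be scheduled before Plan — violated.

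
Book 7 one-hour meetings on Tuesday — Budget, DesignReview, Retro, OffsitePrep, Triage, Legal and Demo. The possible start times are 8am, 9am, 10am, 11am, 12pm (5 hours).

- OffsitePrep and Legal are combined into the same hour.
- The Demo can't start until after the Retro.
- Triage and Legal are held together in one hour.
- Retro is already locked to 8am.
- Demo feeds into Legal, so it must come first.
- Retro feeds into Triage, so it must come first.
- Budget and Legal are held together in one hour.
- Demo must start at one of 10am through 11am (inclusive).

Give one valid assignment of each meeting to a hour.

Legal -> 11am, DesignReview -> 8am, Retro -> 8am, OffsitePrep -> 11am, Demo -> 10am, Budget -> 11am, Triage -> 11am

Checking: Retro(8am) before Triage(11am); Demo(10am) before Legal(11am); Retro(8am) before Demo(10am); Budget = Legal = 11am; OffsitePrep = Legal = 11am; Triage = Legal = 11am; Retro=8am in [8am,8am]; Demo=10am in [10am,11am].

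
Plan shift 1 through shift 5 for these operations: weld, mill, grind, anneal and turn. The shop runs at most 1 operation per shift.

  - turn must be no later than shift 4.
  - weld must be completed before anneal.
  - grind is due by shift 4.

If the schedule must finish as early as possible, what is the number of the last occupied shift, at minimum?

The precedence chain requires at least 2 distinct shifts.
With at most 1 per shift and 5 operations, at least 5 shifts are needed.
5 works (last occupied shift: shift 5): for example mill -> shift 5, turn -> shift 2, grind -> shift 1, weld -> shift 3, anneal -> shift 4.

5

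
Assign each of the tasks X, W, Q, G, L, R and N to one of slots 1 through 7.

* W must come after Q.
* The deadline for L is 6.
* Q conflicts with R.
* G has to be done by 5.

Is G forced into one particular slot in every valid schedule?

No

G can be 1 (e.g. N=1; W=2; L=1; X=1; G=1; Q=1; R=2) or 2 (e.g. G=2, L=1, Q=1, R=2, W=2, X=1, N=1).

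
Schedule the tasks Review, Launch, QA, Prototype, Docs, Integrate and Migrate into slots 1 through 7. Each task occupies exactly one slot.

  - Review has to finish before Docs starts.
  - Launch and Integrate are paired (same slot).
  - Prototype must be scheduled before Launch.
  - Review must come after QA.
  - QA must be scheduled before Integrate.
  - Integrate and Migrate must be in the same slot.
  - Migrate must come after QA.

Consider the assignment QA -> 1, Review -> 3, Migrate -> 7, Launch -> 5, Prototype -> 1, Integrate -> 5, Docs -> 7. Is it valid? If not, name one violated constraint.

No. Integrate and Migrate must be in the same slot is not satisfied.

Prototype must be scheduled before Launch — holds.
Integrate and Migrate must be in the same slot — violated.
Review must come after QA — holds.
Migrate must come after QA — holds.
Launch and Integrate are paired (same slot) — holds.
QA must be scheduled before Integrate — holds.
Review has to finish before Docs starts — holds.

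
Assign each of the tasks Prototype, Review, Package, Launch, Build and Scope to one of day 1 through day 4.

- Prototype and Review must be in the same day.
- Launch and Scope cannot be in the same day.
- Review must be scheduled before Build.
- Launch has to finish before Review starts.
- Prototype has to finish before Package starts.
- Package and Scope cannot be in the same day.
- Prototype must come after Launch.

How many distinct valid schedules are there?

12

Splitting on Prototype: it can be day 2 (8), day 3 (4). Listing each branch's schedules as (Review, Package, Launch, Build, Scope) by day number:
Prototype=day 2: (2,3,1,3,2) (2,3,1,3,4) (2,3,1,4,2) (2,3,1,4,4) (2,4,1,3,2) (2,4,1,3,3) (2,4,1,4,2) (2,4,1,4,3) — 8.
Prototype=day 3: (3,4,1,4,2) (3,4,1,4,3) (3,4,2,4,1) (3,4,2,4,3) — 4.
Summing: 8 + 4 = 12.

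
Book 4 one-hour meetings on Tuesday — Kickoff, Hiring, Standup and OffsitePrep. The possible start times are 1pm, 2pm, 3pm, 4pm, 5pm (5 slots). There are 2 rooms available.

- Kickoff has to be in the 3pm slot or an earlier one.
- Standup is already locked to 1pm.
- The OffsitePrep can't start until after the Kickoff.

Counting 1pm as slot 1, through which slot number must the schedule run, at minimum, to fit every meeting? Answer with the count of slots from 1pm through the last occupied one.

2 slots

The precedence chain requires at least 2 distinct slots.
With at most 2 per slot and 4 meetings, at least 2 slots are needed.
2 works (last occupied slot: 2pm): for example OffsitePrep=2pm, Kickoff=1pm, Hiring=2pm, Standup=1pm.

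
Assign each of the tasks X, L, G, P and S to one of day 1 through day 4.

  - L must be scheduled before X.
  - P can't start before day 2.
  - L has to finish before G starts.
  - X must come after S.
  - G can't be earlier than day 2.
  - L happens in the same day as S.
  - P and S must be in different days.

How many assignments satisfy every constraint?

37

Splitting on X: it can be day 2 (9), day 3 (13), day 4 (15). Listing each branch's schedules as (L, G, P, S) by day number:
X=day 2: (1,2,2,1) (1,2,3,1) (1,2,4,1) (1,3,2,1) (1,3,3,1) (1,3,4,1) (1,4,2,1) (1,4,3,1) (1,4,4,1) — 9.
X=day 3: (1,2,2,1) (1,2,3,1) (1,2,4,1) (1,3,2,1) (1,3,3,1) (1,3,4,1) (1,4,2,1) (1,4,3,1) (1,4,4,1) (2,3,3,2) (2,3,4,2) (2,4,3,2) (2,4,4,2) — 13.
X=day 4: (1,2,2,1) (1,2,3,1) (1,2,4,1) (1,3,2,1) (1,3,3,1) (1,3,4,1) (1,4,2,1) (1,4,3,1) (1,4,4,1) (2,3,3,2) (2,3,4,2) (2,4,3,2) (2,4,4,2) (3,4,2,3) (3,4,4,3) — 15.
Summing: 9 + 13 + 15 = 37.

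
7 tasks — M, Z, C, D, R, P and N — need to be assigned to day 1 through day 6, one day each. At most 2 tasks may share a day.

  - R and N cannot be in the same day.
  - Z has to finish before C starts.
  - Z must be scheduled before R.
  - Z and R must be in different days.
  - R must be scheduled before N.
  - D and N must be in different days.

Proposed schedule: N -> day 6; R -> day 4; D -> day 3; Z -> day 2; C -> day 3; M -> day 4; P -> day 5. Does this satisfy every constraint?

Yes, all constraints hold

D and N must be in different days — holds.
R must be scheduled before N — holds.
Z must be scheduled before R — holds.
Z and R must be in different days — holds.
At most 2 tasks may share a day — holds.
R and N cannot be in the same day — holds.
Z has to finish before C starts — holds.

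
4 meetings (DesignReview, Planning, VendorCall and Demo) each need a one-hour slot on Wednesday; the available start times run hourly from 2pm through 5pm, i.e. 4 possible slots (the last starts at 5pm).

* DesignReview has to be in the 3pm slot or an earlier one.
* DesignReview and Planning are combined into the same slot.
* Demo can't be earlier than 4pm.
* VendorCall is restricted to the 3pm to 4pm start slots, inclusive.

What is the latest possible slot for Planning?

Planning must be in the same slot as DesignReview, which can't be after 3pm, so Planning is at most 3pm.
Planning at 3pm is achievable: Planning in 3pm; DesignReview in 3pm; Demo in 4pm; VendorCall in 3pm.

3pm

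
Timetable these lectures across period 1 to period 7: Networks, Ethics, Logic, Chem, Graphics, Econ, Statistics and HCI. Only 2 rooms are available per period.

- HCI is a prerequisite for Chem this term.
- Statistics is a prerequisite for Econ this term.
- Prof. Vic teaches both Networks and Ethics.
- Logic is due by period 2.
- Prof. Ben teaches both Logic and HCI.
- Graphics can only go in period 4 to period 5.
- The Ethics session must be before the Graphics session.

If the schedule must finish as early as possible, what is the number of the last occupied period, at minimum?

The precedence chain requires at least 2 distinct periods.
With at most 2 per period and 8 lectures, at least 4 periods are needed.
Graphics can't be placed before period 4, so the schedule must run through at least period 4.
4 works (last occupied period: period 4): for example Statistics -> period 2; HCI -> period 2; Ethics -> period 1; Econ -> period 3; Logic -> period 1; Graphics -> period 4; Networks -> period 4; Chem -> period 3.

4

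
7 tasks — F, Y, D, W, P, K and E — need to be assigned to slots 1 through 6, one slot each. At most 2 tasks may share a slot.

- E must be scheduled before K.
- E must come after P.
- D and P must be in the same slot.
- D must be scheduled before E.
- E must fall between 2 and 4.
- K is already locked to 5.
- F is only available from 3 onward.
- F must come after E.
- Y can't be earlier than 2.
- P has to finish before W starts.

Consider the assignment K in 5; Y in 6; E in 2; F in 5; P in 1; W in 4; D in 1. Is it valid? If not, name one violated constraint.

Y can't be earlier than 2 — holds.
E must be scheduled before K — holds.
D and P must be in the same slot — holds.
At most 2 tasks may share a slot — holds.
K is already locked to 5 — holds.
F must come after E — holds.
F is only available from 3 onward — holds.
E must come after P — holds.
D must be scheduled before E — holds.
E must fall between 2 and 4 — holds.
P has to finish before W starts — holds.

Valid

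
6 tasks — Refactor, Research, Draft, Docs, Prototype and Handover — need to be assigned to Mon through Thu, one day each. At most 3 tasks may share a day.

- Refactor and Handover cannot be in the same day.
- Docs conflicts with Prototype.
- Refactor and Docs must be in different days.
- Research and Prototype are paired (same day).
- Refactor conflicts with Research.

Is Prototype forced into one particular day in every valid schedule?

No

Prototype can be Mon (e.g. Refactor in Tue; Handover in Wed; Draft in Mon; Research in Mon; Prototype in Mon; Docs in Wed) or Tue (e.g. Refactor -> Mon, Research -> Tue, Prototype -> Tue, Handover -> Tue, Draft -> Mon, Docs -> Wed).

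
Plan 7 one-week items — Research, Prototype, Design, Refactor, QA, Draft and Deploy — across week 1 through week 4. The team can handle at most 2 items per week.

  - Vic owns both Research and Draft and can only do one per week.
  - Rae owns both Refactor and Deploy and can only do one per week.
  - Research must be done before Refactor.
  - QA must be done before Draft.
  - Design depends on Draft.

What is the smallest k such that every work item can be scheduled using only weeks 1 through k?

The precedence chain requires at least 3 distinct weeks.
With at most 2 per week and 7 work items, at least 4 weeks are needed.
4 works (last occupied week: week 4): for example QA=week 1; Design=week 3; Refactor=week 2; Deploy=week 4; Prototype=week 3; Research=week 1; Draft=week 2.

4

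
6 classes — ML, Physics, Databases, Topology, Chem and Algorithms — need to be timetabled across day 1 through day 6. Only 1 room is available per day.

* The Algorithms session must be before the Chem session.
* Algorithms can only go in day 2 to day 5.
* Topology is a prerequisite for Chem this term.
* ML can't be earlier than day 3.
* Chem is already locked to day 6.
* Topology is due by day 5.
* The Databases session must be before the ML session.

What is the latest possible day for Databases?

day 4

Downstream work caps Databases at day 5.
Databases at day 4 is achievable: Physics in day 3; Algorithms in day 2; ML in day 5; Topology in day 1; Chem in day 6; Databases in day 4.
Nothing later works — the capacity limit rule out every day after day 4.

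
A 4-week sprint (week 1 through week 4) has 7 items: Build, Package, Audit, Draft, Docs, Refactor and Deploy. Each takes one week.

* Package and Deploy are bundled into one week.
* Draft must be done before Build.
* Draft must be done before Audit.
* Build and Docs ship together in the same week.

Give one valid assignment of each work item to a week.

Build=week 2; Deploy=week 1; Audit=week 2; Draft=week 1; Refactor=week 1; Package=week 1; Docs=week 2

Checking: Draft(week 1) before Build(week 2); Draft(week 1) before Audit(week 2); Build = Docs = week 2; Package = Deploy = week 1.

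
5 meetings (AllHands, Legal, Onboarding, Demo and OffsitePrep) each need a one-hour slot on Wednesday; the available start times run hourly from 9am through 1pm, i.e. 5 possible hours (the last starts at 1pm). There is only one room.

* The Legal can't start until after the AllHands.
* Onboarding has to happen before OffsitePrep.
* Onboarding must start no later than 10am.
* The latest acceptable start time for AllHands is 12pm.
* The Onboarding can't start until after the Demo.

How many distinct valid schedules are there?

Enumerating: OffsitePrep=1pm, Onboarding=10am, Legal=12pm, Demo=9am, AllHands=11am | Demo -> 9am, Legal -> 1pm, Onboarding -> 10am, AllHands -> 11am, OffsitePrep -> 12pm | Onboarding -> 10am, AllHands -> 12pm, OffsitePrep -> 11am, Demo -> 9am, Legal -> 1pm.

3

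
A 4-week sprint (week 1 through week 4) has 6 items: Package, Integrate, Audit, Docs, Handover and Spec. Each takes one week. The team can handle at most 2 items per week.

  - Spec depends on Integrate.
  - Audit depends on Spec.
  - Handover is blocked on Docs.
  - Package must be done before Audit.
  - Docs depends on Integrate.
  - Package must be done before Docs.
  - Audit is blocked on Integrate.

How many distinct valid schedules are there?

14

Splitting on Package: it can be week 1 (10), week 2 (4). Listing each branch's schedules as (Integrate, Audit, Docs, Handover, Spec) by week number:
Package=week 1: (1,3,2,3,2) (1,3,2,4,2) (1,3,3,4,2) (1,4,2,3,2) (1,4,2,3,3) (1,4,2,4,2) (1,4,2,4,3) (1,4,3,4,2) (1,4,3,4,3) (2,4,3,4,3) — 10.
Package=week 2: (1,3,3,4,2) (1,4,3,4,2) (1,4,3,4,3) (2,4,3,4,3) — 4.
Summing: 10 + 4 = 14.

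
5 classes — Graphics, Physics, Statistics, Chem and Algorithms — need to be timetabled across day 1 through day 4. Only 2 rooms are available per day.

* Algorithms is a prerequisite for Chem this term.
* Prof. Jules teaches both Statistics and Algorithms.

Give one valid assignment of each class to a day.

Algorithms in day 1; Statistics in day 3; Graphics in day 1; Physics in day 2; Chem in day 2

Checking: Algorithms(day 1) before Chem(day 2); Statistics(day 3) != Algorithms(day 1); max 2 per day (cap 2).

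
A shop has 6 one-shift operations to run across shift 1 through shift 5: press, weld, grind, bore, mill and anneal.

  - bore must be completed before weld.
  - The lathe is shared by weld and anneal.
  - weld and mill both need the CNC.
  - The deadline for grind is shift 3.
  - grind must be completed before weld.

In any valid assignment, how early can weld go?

shift 2

Precedence pushes weld to at least shift 2.
weld at shift 2 is achievable: weld -> shift 2, bore -> shift 1, mill -> shift 1, grind -> shift 1, press -> shift 1, anneal -> shift 1.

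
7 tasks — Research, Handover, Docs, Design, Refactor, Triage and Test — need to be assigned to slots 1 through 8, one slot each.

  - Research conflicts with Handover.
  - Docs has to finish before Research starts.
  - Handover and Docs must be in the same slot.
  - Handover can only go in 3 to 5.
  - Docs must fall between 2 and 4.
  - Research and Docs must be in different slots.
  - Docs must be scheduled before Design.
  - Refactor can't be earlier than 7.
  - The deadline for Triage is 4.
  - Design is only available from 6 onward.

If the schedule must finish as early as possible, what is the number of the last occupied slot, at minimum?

The precedence chain requires at least 2 distinct slots.
Refactor can't be placed before 7, so the schedule must run through at least slot 7.
7 works (last occupied slot: 7): for example Docs in 3; Test in 1; Triage in 1; Design in 6; Handover in 3; Refactor in 7; Research in 4.

7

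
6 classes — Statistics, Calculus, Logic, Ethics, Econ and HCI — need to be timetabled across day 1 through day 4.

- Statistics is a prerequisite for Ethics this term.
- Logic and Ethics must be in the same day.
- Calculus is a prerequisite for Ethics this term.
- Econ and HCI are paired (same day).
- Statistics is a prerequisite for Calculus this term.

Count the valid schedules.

16

Splitting on Statistics: it can be day 1 (12), day 2 (4). Listing each branch's schedules as (Calculus, Logic, Ethics, Econ, HCI) by day number:
Statistics=day 1: (2,3,3,1,1) (2,3,3,2,2) (2,3,3,3,3) (2,3,3,4,4) (2,4,4,1,1) (2,4,4,2,2) (2,4,4,3,3) (2,4,4,4,4) (3,4,4,1,1) (3,4,4,2,2) (3,4,4,3,3) (3,4,4,4,4) — 12.
Statistics=day 2: (3,4,4,1,1) (3,4,4,2,2) (3,4,4,3,3) (3,4,4,4,4) — 4.
Summing: 12 + 4 = 16.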